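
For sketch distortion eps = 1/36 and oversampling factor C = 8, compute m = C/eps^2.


1/eps = 36.
(1/eps)^2 = 1296.
m = 8*1296 = 10368.

10368


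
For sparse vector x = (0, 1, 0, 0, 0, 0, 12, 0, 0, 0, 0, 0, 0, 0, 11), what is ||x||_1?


Non-zero entries: [(1, 1), (6, 12), (14, 11)]
Absolute values: [1, 12, 11]
||x||_1 = sum = 24.

24


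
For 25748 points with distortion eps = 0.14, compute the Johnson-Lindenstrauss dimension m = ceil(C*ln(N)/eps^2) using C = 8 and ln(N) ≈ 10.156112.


ln(25748) ≈ 10.156112.
eps^2 = 0.14^2 = 0.0196.
C*ln(N)/eps^2 ≈ 8*10.156112/0.0196 ≈ 4145.3518.
m = ceil(4145.3518) = 4146.

4146


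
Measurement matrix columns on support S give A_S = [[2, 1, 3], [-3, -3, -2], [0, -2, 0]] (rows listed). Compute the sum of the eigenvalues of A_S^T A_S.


Sum of eigenvalues of A_S^T A_S = trace(A_S^T A_S) = sum of squared column norms of A_S.
A_S^T A_S diagonal: [13, 14, 13].
trace = 13 + 14 + 13 = 40.

40


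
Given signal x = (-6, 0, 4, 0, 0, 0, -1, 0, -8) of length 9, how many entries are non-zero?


Non-zero positions: [0, 2, 6, 8].
Sparsity = 4.

4


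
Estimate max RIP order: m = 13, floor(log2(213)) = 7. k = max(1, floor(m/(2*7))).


floor(log2(213)) = 7.
2*7 = 14.
m/(2*floor(log2(n))) = 13/14 ≈ 0.9286.
floor = 0.
k = max(1, 0) = 1.

1


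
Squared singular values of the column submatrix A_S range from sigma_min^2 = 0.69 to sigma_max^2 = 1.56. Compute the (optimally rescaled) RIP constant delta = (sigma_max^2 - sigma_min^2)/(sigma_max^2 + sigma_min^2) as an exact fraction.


lambda_max - lambda_min = 1.56 - 0.69 = 0.87.
lambda_max + lambda_min = 1.56 + 0.69 = 2.25.
delta = 0.87/2.25 = 87/225 = 29/75.

29/75


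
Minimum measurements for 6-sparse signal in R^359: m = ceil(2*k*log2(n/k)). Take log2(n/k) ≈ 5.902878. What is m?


log2(n/k) = log2(359/6) ≈ 5.902878.
2*k*log2(n/k) ≈ 2*6*5.902878 = 70.834536.
m = ceil(70.834536) = 71.

71


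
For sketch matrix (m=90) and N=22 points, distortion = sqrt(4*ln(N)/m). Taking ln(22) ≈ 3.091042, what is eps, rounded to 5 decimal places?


ln(22) ≈ 3.091042.
4*ln(N)/m ≈ 4*3.091042/90 ≈ 0.13737964.
eps = sqrt(0.13737964) ≈ 0.3706476 ≈ 0.37065.

0.37065


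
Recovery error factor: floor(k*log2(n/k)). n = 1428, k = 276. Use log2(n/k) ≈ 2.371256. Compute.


log2(n/k) = log2(1428/276) ≈ 2.371256.
k*log2(n/k) ≈ 276*2.371256 = 654.466656.
floor(654.466656) = 654.

654


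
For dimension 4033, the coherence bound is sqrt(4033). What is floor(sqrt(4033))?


63^2 = 3969 <= 4033 < 4096 = 64^2, so 63 <= sqrt(4033) < 64.
floor(sqrt(4033)) = 63.

63


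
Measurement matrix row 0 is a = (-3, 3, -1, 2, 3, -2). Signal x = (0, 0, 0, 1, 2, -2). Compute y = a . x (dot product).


Non-zero terms: ['2*1', '3*2', '-2*-2']
Products: [2, 6, 4]
y = sum = 12.

12


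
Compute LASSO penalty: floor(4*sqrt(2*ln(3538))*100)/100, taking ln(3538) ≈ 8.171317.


ln(3538) ≈ 8.171317.
2*ln(n) ≈ 16.342634.
sqrt(2*ln(n)) ≈ sqrt(16.342634) ≈ 4.042602.
lambda ≈ 4*4.042602 = 16.170408.
floor(lambda*100)/100 = 16.17.

16.17


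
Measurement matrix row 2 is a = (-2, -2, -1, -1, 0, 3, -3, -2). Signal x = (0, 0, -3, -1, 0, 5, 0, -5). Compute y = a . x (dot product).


Non-zero terms: ['-1*-3', '-1*-1', '3*5', '-2*-5']
Products: [3, 1, 15, 10]
y = sum = 29.

29


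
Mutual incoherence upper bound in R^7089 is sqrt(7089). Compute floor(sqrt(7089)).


84^2 = 7056 <= 7089 < 7225 = 85^2, so 84 <= sqrt(7089) < 85.
floor(sqrt(7089)) = 84.

84


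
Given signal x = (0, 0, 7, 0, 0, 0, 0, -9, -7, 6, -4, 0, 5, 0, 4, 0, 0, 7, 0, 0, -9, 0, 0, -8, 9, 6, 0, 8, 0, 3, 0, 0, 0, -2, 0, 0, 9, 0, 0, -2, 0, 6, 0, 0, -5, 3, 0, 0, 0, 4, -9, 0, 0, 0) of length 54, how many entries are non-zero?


Non-zero positions: [2, 7, 8, 9, 10, 12, 14, 17, 20, 23, 24, 25, 27, 29, 33, 36, 39, 41, 44, 45, 49, 50].
Sparsity = 22.

22


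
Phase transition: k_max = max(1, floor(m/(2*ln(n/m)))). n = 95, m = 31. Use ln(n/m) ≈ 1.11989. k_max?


n/m = 95/31.
ln(n/m) ≈ 1.11989.
2*ln(n/m) ≈ 2.23978.
m/(2*ln(n/m)) ≈ 31/2.23978 ≈ 13.8406.
floor = 13.
k_max = max(1, 13) = 13.

13


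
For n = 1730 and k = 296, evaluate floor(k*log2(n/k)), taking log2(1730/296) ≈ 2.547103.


log2(n/k) = log2(1730/296) ≈ 2.547103.
k*log2(n/k) ≈ 296*2.547103 = 753.942488.
floor(753.942488) = 753.

753


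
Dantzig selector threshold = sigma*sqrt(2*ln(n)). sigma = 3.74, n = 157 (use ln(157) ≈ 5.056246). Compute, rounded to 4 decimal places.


ln(157) ≈ 5.056246.
2*ln(n) ≈ 10.112492.
sqrt(2*ln(n)) ≈ sqrt(10.112492) ≈ 3.180014.
threshold ≈ 3.74*3.180014 = 11.89325236 ≈ 11.8933.

11.8933


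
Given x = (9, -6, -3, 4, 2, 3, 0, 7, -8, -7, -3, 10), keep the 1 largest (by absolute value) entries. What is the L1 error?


Sorted |x_i| descending: [10, 9, 8, 7, 7, 6, 4, 3, 3, 3, 2, 0]
Keep top 1: [10]
Tail entries: [9, 8, 7, 7, 6, 4, 3, 3, 3, 2, 0]
L1 error = sum of tail = 52.

52


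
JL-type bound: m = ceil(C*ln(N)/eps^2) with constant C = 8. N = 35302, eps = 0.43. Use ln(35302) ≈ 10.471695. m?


ln(35302) ≈ 10.471695.
eps^2 = 0.43^2 = 0.1849.
C*ln(N)/eps^2 ≈ 8*10.471695/0.1849 ≈ 453.075.
m = ceil(453.075) = 454.

454


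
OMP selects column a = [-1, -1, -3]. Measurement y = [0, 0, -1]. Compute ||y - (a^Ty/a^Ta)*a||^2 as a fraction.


a^T a = 11.
a^T y = 3.
coeff = 3/11 = 3/11.
||r||^2 = 2/11.

2/11


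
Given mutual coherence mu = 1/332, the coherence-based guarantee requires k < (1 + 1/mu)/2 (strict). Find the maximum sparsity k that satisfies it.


1/mu = 332.
1 + 1/mu = 333.
(1 + 1/mu)/2 = 166.5 is not an integer, so k_max = floor(166.5) = 166.

166


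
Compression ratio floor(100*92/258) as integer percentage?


100*m/n = 100*92/258 ≈ 35.6589.
floor = 35.

35


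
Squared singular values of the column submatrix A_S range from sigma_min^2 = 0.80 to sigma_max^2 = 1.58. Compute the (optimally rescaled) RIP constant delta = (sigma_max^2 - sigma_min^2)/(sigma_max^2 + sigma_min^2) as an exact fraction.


lambda_max - lambda_min = 1.58 - 0.80 = 0.78.
lambda_max + lambda_min = 1.58 + 0.80 = 2.38.
delta = 0.78/2.38 = 78/238 = 39/119.

39/119


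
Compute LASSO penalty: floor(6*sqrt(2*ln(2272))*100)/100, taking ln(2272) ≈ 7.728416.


ln(2272) ≈ 7.728416.
2*ln(n) ≈ 15.456832.
sqrt(2*ln(n)) ≈ sqrt(15.456832) ≈ 3.931518.
lambda ≈ 6*3.931518 = 23.589108.
floor(lambda*100)/100 = 23.58.

23.58


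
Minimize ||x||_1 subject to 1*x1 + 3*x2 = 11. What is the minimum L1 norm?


Axis intercepts:
  x1 = 11, x2 = 0: L1 = 11
  x1 = 0, x2 = 11/3: L1 = 11/3
x* = (0, 11/3)
||x*||_1 = 11/3.

11/3


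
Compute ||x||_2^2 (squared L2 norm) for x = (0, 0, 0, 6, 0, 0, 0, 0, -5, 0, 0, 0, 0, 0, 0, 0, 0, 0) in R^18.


Non-zero entries: [(3, 6), (8, -5)]
Squares: [36, 25]
||x||_2^2 = sum = 61.

61


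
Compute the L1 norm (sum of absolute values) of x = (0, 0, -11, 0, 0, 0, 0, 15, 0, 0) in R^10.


Non-zero entries: [(2, -11), (7, 15)]
Absolute values: [11, 15]
||x||_1 = sum = 26.

26


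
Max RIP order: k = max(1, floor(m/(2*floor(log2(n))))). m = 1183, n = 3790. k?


floor(log2(3790)) = 11.
2*11 = 22.
m/(2*floor(log2(n))) = 1183/22 ≈ 53.7727.
floor = 53.
k = max(1, 53) = 53.

53


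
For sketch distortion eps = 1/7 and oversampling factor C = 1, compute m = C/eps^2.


1/eps = 7.
(1/eps)^2 = 49.
m = 1*49 = 49.

49


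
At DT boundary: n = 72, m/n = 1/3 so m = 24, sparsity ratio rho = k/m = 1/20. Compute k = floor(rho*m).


m = 1/3*72 = 24.
rho = 1/20.
rho*m = 1/20*24 = 1.2.
k = floor(1.2) = 1.

1


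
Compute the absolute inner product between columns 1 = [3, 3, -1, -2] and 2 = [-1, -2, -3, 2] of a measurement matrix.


Inner product: 3*-1 + 3*-2 + -1*-3 + -2*2
Products: [-3, -6, 3, -4]
Sum = -10.
|dot| = 10.

10


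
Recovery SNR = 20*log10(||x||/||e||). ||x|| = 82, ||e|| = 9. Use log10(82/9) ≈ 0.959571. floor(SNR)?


||x||/||e|| = 82/9.
log10(82/9) ≈ 0.959571.
20*log10(||x||/||e||) ≈ 20*0.959571 = 19.19142.
floor(19.19142) = 19.

19


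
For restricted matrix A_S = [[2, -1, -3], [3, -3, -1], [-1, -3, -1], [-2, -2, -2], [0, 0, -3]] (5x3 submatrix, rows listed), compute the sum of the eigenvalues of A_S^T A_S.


Sum of eigenvalues of A_S^T A_S = trace(A_S^T A_S) = sum of squared column norms of A_S.
A_S^T A_S diagonal: [18, 23, 24].
trace = 18 + 23 + 24 = 65.

65


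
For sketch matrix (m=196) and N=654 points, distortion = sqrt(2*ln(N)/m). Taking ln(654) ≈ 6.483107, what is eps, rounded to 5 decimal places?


ln(654) ≈ 6.483107.
2*ln(N)/m ≈ 2*6.483107/196 ≈ 0.06615415.
eps = sqrt(0.06615415) ≈ 0.2572045 ≈ 0.25720.

0.25720


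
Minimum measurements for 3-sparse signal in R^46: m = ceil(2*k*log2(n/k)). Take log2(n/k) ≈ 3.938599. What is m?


log2(n/k) = log2(46/3) ≈ 3.938599.
2*k*log2(n/k) ≈ 2*3*3.938599 = 23.631594.
m = ceil(23.631594) = 24.

24


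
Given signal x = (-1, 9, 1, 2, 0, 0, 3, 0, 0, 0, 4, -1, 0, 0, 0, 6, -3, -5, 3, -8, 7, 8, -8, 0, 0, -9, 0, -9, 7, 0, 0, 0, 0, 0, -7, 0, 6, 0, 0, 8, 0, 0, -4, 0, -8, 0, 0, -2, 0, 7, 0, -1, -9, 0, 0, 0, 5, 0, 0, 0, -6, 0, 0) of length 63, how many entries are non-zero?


Non-zero positions: [0, 1, 2, 3, 6, 10, 11, 15, 16, 17, 18, 19, 20, 21, 22, 25, 27, 28, 34, 36, 39, 42, 44, 47, 49, 51, 52, 56, 60].
Sparsity = 29.

29


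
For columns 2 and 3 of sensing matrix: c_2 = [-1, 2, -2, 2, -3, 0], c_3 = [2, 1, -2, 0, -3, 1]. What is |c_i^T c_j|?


Inner product: -1*2 + 2*1 + -2*-2 + 2*0 + -3*-3 + 0*1
Products: [-2, 2, 4, 0, 9, 0]
Sum = 13.
|dot| = 13.

13


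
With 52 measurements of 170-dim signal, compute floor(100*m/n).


100*m/n = 100*52/170 ≈ 30.5882.
floor = 30.

30


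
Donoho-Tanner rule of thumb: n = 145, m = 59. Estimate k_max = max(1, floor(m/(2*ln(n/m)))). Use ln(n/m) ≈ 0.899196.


n/m = 145/59.
ln(n/m) ≈ 0.899196.
2*ln(n/m) ≈ 1.798392.
m/(2*ln(n/m)) ≈ 59/1.798392 ≈ 32.8071.
floor = 32.
k_max = max(1, 32) = 32.

32


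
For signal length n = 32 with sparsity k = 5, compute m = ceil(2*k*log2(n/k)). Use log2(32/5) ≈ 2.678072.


log2(n/k) = log2(32/5) ≈ 2.678072.
2*k*log2(n/k) ≈ 2*5*2.678072 = 26.78072.
m = ceil(26.78072) = 27.

27


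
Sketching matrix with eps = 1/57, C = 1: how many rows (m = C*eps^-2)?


1/eps = 57.
(1/eps)^2 = 3249.
m = 1*3249 = 3249.

3249


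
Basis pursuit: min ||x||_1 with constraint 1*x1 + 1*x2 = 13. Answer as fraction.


Axis intercepts:
  x1 = 13, x2 = 0: L1 = 13
  x1 = 0, x2 = 13: L1 = 13
x* = (13, 0)
||x*||_1 = 13.

13


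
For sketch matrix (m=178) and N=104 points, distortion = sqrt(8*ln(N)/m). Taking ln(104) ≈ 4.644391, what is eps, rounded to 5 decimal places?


ln(104) ≈ 4.644391.
8*ln(N)/m ≈ 8*4.644391/178 ≈ 0.20873667.
eps = sqrt(0.20873667) ≈ 0.4568771 ≈ 0.45688.

0.45688


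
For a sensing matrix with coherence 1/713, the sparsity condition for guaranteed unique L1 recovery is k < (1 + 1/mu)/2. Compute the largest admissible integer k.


1/mu = 713.
1 + 1/mu = 714.
(1 + 1/mu)/2 = 357 is an integer and the inequality is strict, so k_max = 357 - 1 = 356.

356


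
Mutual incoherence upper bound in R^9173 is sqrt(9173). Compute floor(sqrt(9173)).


95^2 = 9025 <= 9173 < 9216 = 96^2, so 95 <= sqrt(9173) < 96.
floor(sqrt(9173)) = 95.

95


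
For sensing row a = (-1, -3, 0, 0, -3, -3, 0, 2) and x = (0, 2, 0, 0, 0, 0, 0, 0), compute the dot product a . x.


Non-zero terms: ['-3*2']
Products: [-6]
y = sum = -6.

-6


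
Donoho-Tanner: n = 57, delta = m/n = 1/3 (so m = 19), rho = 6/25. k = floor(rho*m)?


m = 1/3*57 = 19.
rho = 6/25.
rho*m = 6/25*19 = 4.56.
k = floor(4.56) = 4.

4


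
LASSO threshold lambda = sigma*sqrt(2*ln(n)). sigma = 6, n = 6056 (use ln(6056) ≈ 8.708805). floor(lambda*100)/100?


ln(6056) ≈ 8.708805.
2*ln(n) ≈ 17.41761.
sqrt(2*ln(n)) ≈ sqrt(17.41761) ≈ 4.173441.
lambda ≈ 6*4.173441 = 25.040646.
floor(lambda*100)/100 = 25.04.

25.04


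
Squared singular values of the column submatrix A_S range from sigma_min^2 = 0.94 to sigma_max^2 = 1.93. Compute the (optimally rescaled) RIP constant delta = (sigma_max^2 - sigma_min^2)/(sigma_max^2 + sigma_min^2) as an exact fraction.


lambda_max - lambda_min = 1.93 - 0.94 = 0.99.
lambda_max + lambda_min = 1.93 + 0.94 = 2.87.
delta = 0.99/2.87 = 99/287.

99/287


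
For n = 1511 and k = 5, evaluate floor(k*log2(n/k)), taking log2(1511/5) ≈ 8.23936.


log2(n/k) = log2(1511/5) ≈ 8.23936.
k*log2(n/k) ≈ 5*8.23936 = 41.1968.
floor(41.1968) = 41.

41


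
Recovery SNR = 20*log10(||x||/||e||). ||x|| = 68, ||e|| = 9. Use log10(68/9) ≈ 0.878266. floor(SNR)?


||x||/||e|| = 68/9.
log10(68/9) ≈ 0.878266.
20*log10(||x||/||e||) ≈ 20*0.878266 = 17.56532.
floor(17.56532) = 17.

17


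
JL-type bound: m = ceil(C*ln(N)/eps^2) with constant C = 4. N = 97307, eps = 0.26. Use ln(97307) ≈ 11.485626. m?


ln(97307) ≈ 11.485626.
eps^2 = 0.26^2 = 0.0676.
C*ln(N)/eps^2 ≈ 4*11.485626/0.0676 ≈ 679.6228.
m = ceil(679.6228) = 680.

680


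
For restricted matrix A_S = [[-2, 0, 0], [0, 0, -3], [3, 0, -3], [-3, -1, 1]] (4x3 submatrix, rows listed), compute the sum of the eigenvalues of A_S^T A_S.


Sum of eigenvalues of A_S^T A_S = trace(A_S^T A_S) = sum of squared column norms of A_S.
A_S^T A_S diagonal: [22, 1, 19].
trace = 22 + 1 + 19 = 42.

42


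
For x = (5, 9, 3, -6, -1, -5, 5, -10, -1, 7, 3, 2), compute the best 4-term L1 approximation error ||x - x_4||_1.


Sorted |x_i| descending: [10, 9, 7, 6, 5, 5, 5, 3, 3, 2, 1, 1]
Keep top 4: [10, 9, 7, 6]
Tail entries: [5, 5, 5, 3, 3, 2, 1, 1]
L1 error = sum of tail = 25.

25


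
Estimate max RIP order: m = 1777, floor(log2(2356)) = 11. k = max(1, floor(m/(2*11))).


floor(log2(2356)) = 11.
2*11 = 22.
m/(2*floor(log2(n))) = 1777/22 ≈ 80.7727.
floor = 80.
k = max(1, 80) = 80.

80


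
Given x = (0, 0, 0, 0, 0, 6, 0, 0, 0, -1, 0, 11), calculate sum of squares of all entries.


Non-zero entries: [(5, 6), (9, -1), (11, 11)]
Squares: [36, 1, 121]
||x||_2^2 = sum = 158.

158


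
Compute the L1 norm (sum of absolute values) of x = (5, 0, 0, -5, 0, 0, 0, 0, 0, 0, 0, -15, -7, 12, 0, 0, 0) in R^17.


Non-zero entries: [(0, 5), (3, -5), (11, -15), (12, -7), (13, 12)]
Absolute values: [5, 5, 15, 7, 12]
||x||_1 = sum = 44.

44


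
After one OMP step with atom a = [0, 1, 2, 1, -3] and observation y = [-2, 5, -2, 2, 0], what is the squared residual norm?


a^T a = 15.
a^T y = 3.
coeff = 3/15 = 1/5.
||r||^2 = 182/5.

182/5


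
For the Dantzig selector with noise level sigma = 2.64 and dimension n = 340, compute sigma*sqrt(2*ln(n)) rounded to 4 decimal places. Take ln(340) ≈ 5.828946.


ln(340) ≈ 5.828946.
2*ln(n) ≈ 11.657892.
sqrt(2*ln(n)) ≈ sqrt(11.657892) ≈ 3.414366.
threshold ≈ 2.64*3.414366 = 9.01392624 ≈ 9.0139.

9.0139


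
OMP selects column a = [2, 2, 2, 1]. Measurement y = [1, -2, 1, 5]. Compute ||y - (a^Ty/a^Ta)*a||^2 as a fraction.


a^T a = 13.
a^T y = 5.
coeff = 5/13 = 5/13.
||r||^2 = 378/13.

378/13


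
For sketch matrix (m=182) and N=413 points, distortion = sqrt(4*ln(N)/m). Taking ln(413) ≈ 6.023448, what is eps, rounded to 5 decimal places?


ln(413) ≈ 6.023448.
4*ln(N)/m ≈ 4*6.023448/182 ≈ 0.13238347.
eps = sqrt(0.13238347) ≈ 0.3638454 ≈ 0.36385.

0.36385


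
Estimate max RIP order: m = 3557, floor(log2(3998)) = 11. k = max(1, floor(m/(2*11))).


floor(log2(3998)) = 11.
2*11 = 22.
m/(2*floor(log2(n))) = 3557/22 ≈ 161.6818.
floor = 161.
k = max(1, 161) = 161.

161


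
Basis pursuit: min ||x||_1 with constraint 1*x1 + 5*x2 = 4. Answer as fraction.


Axis intercepts:
  x1 = 4, x2 = 0: L1 = 4
  x1 = 0, x2 = 4/5: L1 = 4/5
x* = (0, 4/5)
||x*||_1 = 4/5.

4/5


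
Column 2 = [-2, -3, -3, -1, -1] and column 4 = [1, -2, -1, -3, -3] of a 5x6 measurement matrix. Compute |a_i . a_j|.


Inner product: -2*1 + -3*-2 + -3*-1 + -1*-3 + -1*-3
Products: [-2, 6, 3, 3, 3]
Sum = 13.
|dot| = 13.

13


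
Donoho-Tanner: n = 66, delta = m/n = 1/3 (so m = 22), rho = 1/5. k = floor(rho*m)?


m = 1/3*66 = 22.
rho = 1/5.
rho*m = 1/5*22 = 4.4.
k = floor(4.4) = 4.

4


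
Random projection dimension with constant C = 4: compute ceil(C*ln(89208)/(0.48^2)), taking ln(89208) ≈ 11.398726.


ln(89208) ≈ 11.398726.
eps^2 = 0.48^2 = 0.2304.
C*ln(N)/eps^2 ≈ 4*11.398726/0.2304 ≈ 197.8945.
m = ceil(197.8945) = 198.

198


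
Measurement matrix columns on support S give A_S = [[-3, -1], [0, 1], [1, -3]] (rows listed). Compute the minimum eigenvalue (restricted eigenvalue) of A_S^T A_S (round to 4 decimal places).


A_S^T A_S = [[10, 0], [0, 11]].
trace = 21.
det = 110.
disc = trace^2 - 4*det = 441 - 4*110 = 1.
sqrt(1) = 1.
lam_min = (21 - 1)/2 = 10 = 10.0000.

10.0000


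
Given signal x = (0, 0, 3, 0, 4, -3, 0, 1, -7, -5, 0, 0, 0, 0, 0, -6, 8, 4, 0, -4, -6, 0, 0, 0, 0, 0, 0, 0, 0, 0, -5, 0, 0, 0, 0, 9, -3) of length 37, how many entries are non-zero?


Non-zero positions: [2, 4, 5, 7, 8, 9, 15, 16, 17, 19, 20, 30, 35, 36].
Sparsity = 14.

14


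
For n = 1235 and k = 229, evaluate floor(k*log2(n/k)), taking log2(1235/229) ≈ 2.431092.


log2(n/k) = log2(1235/229) ≈ 2.431092.
k*log2(n/k) ≈ 229*2.431092 = 556.720068.
floor(556.720068) = 556.

556


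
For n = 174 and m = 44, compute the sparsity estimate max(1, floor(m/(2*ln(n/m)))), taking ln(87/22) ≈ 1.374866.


n/m = 174/44 = 87/22.
ln(n/m) ≈ 1.374866.
2*ln(n/m) ≈ 2.749732.
m/(2*ln(n/m)) ≈ 44/2.749732 ≈ 16.0016.
floor = 16.
k_max = max(1, 16) = 16.

16


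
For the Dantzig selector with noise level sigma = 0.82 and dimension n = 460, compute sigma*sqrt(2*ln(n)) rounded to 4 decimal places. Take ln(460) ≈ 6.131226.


ln(460) ≈ 6.131226.
2*ln(n) ≈ 12.262452.
sqrt(2*ln(n)) ≈ sqrt(12.262452) ≈ 3.501778.
threshold ≈ 0.82*3.501778 = 2.87145796 ≈ 2.8715.

2.8715


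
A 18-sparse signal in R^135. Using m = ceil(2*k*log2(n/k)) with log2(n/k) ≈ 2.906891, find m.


log2(n/k) = log2(135/18) ≈ 2.906891.
2*k*log2(n/k) ≈ 2*18*2.906891 = 104.648076.
m = ceil(104.648076) = 105.

105


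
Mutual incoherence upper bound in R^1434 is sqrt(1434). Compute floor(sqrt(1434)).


37^2 = 1369 <= 1434 < 1444 = 38^2, so 37 <= sqrt(1434) < 38.
floor(sqrt(1434)) = 37.

37


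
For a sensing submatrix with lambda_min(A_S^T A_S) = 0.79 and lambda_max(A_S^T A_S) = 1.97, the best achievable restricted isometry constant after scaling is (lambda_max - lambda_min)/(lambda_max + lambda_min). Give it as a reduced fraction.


lambda_max - lambda_min = 1.97 - 0.79 = 1.18.
lambda_max + lambda_min = 1.97 + 0.79 = 2.76.
delta = 1.18/2.76 = 118/276 = 59/138.

59/138


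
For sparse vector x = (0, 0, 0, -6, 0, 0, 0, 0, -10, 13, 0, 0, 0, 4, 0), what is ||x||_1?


Non-zero entries: [(3, -6), (8, -10), (9, 13), (13, 4)]
Absolute values: [6, 10, 13, 4]
||x||_1 = sum = 33.

33


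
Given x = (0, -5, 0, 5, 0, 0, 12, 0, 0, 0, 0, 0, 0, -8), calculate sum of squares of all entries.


Non-zero entries: [(1, -5), (3, 5), (6, 12), (13, -8)]
Squares: [25, 25, 144, 64]
||x||_2^2 = sum = 258.

258


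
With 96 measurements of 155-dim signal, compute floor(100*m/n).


100*m/n = 100*96/155 ≈ 61.9355.
floor = 61.

61


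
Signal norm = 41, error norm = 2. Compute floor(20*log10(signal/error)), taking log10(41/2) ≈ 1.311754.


||x||/||e|| = 41/2.
log10(41/2) ≈ 1.311754.
20*log10(||x||/||e||) ≈ 20*1.311754 = 26.23508.
floor(26.23508) = 26.

26


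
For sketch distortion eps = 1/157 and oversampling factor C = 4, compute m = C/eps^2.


1/eps = 157.
(1/eps)^2 = 24649.
m = 4*24649 = 98596.

98596


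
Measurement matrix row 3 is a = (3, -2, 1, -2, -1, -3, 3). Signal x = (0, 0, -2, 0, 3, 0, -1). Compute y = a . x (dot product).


Non-zero terms: ['1*-2', '-1*3', '3*-1']
Products: [-2, -3, -3]
y = sum = -8.

-8


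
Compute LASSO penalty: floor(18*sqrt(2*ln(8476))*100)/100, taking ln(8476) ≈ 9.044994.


ln(8476) ≈ 9.044994.
2*ln(n) ≈ 18.089988.
sqrt(2*ln(n)) ≈ sqrt(18.089988) ≈ 4.253233.
lambda ≈ 18*4.253233 = 76.558194.
floor(lambda*100)/100 = 76.55.

76.55


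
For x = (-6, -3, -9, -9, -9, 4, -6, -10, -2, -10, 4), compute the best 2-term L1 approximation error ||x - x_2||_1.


Sorted |x_i| descending: [10, 10, 9, 9, 9, 6, 6, 4, 4, 3, 2]
Keep top 2: [10, 10]
Tail entries: [9, 9, 9, 6, 6, 4, 4, 3, 2]
L1 error = sum of tail = 52.

52


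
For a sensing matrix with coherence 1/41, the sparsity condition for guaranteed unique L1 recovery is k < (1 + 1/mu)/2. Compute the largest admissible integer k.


1/mu = 41.
1 + 1/mu = 42.
(1 + 1/mu)/2 = 21 is an integer and the inequality is strict, so k_max = 21 - 1 = 20.

20


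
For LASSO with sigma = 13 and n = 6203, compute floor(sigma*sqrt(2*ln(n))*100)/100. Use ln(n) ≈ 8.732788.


ln(6203) ≈ 8.732788.
2*ln(n) ≈ 17.465576.
sqrt(2*ln(n)) ≈ sqrt(17.465576) ≈ 4.179184.
lambda ≈ 13*4.179184 = 54.329392.
floor(lambda*100)/100 = 54.32.

54.32


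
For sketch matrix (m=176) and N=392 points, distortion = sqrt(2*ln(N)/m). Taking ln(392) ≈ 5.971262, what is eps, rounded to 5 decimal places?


ln(392) ≈ 5.971262.
2*ln(N)/m ≈ 2*5.971262/176 ≈ 0.06785525.
eps = sqrt(0.06785525) ≈ 0.2604904 ≈ 0.26049.

0.26049


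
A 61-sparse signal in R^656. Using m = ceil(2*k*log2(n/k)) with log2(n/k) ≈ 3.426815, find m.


log2(n/k) = log2(656/61) ≈ 3.426815.
2*k*log2(n/k) ≈ 2*61*3.426815 = 418.07143.
m = ceil(418.07143) = 419.

419


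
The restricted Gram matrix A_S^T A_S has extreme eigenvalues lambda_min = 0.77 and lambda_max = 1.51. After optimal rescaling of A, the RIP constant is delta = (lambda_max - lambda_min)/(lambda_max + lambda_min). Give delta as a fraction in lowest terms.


lambda_max - lambda_min = 1.51 - 0.77 = 0.74.
lambda_max + lambda_min = 1.51 + 0.77 = 2.28.
delta = 0.74/2.28 = 74/228 = 37/114.

37/114


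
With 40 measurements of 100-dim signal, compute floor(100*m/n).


100*m/n = 100*40/100 ≈ 40.0.
floor = 40.

40


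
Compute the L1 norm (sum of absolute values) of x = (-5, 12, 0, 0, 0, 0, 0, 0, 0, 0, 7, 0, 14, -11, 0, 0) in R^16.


Non-zero entries: [(0, -5), (1, 12), (10, 7), (12, 14), (13, -11)]
Absolute values: [5, 12, 7, 14, 11]
||x||_1 = sum = 49.

49


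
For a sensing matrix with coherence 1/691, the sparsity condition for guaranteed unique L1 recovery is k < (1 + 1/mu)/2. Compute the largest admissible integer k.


1/mu = 691.
1 + 1/mu = 692.
(1 + 1/mu)/2 = 346 is an integer and the inequality is strict, so k_max = 346 - 1 = 345.

345


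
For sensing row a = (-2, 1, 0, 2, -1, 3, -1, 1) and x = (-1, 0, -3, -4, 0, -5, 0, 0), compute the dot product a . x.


Non-zero terms: ['-2*-1', '0*-3', '2*-4', '3*-5']
Products: [2, 0, -8, -15]
y = sum = -21.

-21


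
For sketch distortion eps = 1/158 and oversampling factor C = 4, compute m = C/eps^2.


1/eps = 158.
(1/eps)^2 = 24964.
m = 4*24964 = 99856.

99856


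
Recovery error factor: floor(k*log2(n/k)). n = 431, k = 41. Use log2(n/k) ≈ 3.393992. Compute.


log2(n/k) = log2(431/41) ≈ 3.393992.
k*log2(n/k) ≈ 41*3.393992 = 139.153672.
floor(139.153672) = 139.

139


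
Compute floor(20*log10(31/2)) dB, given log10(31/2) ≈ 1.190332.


||x||/||e|| = 31/2.
log10(31/2) ≈ 1.190332.
20*log10(||x||/||e||) ≈ 20*1.190332 = 23.80664.
floor(23.80664) = 23.

23


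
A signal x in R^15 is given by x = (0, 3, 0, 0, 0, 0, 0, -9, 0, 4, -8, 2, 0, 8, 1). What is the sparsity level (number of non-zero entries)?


Non-zero positions: [1, 7, 9, 10, 11, 13, 14].
Sparsity = 7.

7


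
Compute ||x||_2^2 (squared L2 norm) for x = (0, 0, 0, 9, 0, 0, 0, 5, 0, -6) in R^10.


Non-zero entries: [(3, 9), (7, 5), (9, -6)]
Squares: [81, 25, 36]
||x||_2^2 = sum = 142.

142


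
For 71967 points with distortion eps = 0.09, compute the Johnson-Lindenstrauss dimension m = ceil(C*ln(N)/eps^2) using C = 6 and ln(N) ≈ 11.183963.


ln(71967) ≈ 11.183963.
eps^2 = 0.09^2 = 0.0081.
C*ln(N)/eps^2 ≈ 6*11.183963/0.0081 ≈ 8284.417.
m = ceil(8284.417) = 8285.

8285


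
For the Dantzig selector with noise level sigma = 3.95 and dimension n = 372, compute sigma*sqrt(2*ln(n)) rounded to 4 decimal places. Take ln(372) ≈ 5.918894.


ln(372) ≈ 5.918894.
2*ln(n) ≈ 11.837788.
sqrt(2*ln(n)) ≈ sqrt(11.837788) ≈ 3.440609.
threshold ≈ 3.95*3.440609 = 13.59040555 ≈ 13.5904.

13.5904


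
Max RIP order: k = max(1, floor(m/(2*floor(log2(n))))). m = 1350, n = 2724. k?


floor(log2(2724)) = 11.
2*11 = 22.
m/(2*floor(log2(n))) = 1350/22 ≈ 61.3636.
floor = 61.
k = max(1, 61) = 61.

61


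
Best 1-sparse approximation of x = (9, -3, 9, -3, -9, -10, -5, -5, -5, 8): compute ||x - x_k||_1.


Sorted |x_i| descending: [10, 9, 9, 9, 8, 5, 5, 5, 3, 3]
Keep top 1: [10]
Tail entries: [9, 9, 9, 8, 5, 5, 5, 3, 3]
L1 error = sum of tail = 56.

56


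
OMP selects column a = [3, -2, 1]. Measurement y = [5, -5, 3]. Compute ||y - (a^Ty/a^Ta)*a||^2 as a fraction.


a^T a = 14.
a^T y = 28.
coeff = 28/14 = 2.
||r||^2 = 3.

3


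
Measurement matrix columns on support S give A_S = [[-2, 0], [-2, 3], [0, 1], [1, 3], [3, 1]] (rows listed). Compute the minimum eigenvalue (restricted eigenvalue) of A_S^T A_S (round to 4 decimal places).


A_S^T A_S = [[18, 0], [0, 20]].
trace = 38.
det = 360.
disc = trace^2 - 4*det = 1444 - 4*360 = 4.
sqrt(4) = 2.
lam_min = (38 - 2)/2 = 18 = 18.0000.

18.0000


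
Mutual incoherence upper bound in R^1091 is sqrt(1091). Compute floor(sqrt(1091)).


33^2 = 1089 <= 1091 < 1156 = 34^2, so 33 <= sqrt(1091) < 34.
floor(sqrt(1091)) = 33.

33


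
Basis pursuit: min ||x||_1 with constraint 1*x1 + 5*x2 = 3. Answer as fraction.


Axis intercepts:
  x1 = 3, x2 = 0: L1 = 3
  x1 = 0, x2 = 3/5: L1 = 3/5
x* = (0, 3/5)
||x*||_1 = 3/5.

3/5


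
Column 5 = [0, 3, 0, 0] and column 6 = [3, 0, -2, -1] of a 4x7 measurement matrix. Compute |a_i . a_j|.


Inner product: 0*3 + 3*0 + 0*-2 + 0*-1
Products: [0, 0, 0, 0]
Sum = 0.
|dot| = 0.

0


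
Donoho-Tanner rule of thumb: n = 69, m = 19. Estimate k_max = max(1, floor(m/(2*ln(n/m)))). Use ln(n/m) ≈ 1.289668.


n/m = 69/19.
ln(n/m) ≈ 1.289668.
2*ln(n/m) ≈ 2.579336.
m/(2*ln(n/m)) ≈ 19/2.579336 ≈ 7.3662.
floor = 7.
k_max = max(1, 7) = 7.

7


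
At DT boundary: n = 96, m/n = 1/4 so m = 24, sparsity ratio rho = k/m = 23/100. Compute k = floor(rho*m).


m = 1/4*96 = 24.
rho = 23/100.
rho*m = 23/100*24 = 5.52.
k = floor(5.52) = 5.

5


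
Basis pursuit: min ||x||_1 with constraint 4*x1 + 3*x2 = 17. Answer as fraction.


Axis intercepts:
  x1 = 17/4, x2 = 0: L1 = 17/4
  x1 = 0, x2 = 17/3: L1 = 17/3
x* = (17/4, 0)
||x*||_1 = 17/4.

17/4


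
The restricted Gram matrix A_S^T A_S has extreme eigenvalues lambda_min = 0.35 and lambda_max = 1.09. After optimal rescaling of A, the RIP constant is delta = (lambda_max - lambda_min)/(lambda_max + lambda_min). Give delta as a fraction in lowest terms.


lambda_max - lambda_min = 1.09 - 0.35 = 0.74.
lambda_max + lambda_min = 1.09 + 0.35 = 1.44.
delta = 0.74/1.44 = 74/144 = 37/72.

37/72


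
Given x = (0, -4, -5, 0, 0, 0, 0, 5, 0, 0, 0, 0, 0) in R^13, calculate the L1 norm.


Non-zero entries: [(1, -4), (2, -5), (7, 5)]
Absolute values: [4, 5, 5]
||x||_1 = sum = 14.

14


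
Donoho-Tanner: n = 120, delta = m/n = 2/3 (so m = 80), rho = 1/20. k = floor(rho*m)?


m = 2/3*120 = 80.
rho = 1/20.
rho*m = 1/20*80 = 4.
k = floor(4) = 4.

4


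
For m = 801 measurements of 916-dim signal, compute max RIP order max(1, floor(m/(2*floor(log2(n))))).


floor(log2(916)) = 9.
2*9 = 18.
m/(2*floor(log2(n))) = 801/18 ≈ 44.5.
floor = 44.
k = max(1, 44) = 44.

44


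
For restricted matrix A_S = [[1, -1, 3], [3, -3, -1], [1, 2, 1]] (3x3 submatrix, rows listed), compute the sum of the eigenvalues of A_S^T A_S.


Sum of eigenvalues of A_S^T A_S = trace(A_S^T A_S) = sum of squared column norms of A_S.
A_S^T A_S diagonal: [11, 14, 11].
trace = 11 + 14 + 11 = 36.

36


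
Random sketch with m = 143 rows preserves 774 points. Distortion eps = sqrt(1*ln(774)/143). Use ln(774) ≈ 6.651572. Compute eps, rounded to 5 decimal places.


ln(774) ≈ 6.651572.
1*ln(N)/m ≈ 1*6.651572/143 ≈ 0.04651449.
eps = sqrt(0.04651449) ≈ 0.2156722 ≈ 0.21567.

0.21567


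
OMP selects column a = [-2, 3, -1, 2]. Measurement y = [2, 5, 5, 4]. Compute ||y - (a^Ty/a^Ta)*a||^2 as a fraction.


a^T a = 18.
a^T y = 14.
coeff = 14/18 = 7/9.
||r||^2 = 532/9.

532/9


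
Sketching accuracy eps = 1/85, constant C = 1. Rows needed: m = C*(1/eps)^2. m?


1/eps = 85.
(1/eps)^2 = 7225.
m = 1*7225 = 7225.

7225


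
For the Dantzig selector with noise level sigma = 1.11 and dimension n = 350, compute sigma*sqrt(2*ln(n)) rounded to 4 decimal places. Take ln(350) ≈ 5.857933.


ln(350) ≈ 5.857933.
2*ln(n) ≈ 11.715866.
sqrt(2*ln(n)) ≈ sqrt(11.715866) ≈ 3.422845.
threshold ≈ 1.11*3.422845 = 3.79935795 ≈ 3.7994.

3.7994


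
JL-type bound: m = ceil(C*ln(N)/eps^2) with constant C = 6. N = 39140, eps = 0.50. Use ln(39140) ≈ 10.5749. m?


ln(39140) ≈ 10.5749.
eps^2 = 0.50^2 = 0.25.
C*ln(N)/eps^2 ≈ 6*10.5749/0.25 ≈ 253.7976.
m = ceil(253.7976) = 254.

254


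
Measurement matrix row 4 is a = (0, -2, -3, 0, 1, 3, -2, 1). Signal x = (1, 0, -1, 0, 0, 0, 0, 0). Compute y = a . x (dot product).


Non-zero terms: ['0*1', '-3*-1']
Products: [0, 3]
y = sum = 3.

3


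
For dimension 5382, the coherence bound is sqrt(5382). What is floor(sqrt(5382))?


73^2 = 5329 <= 5382 < 5476 = 74^2, so 73 <= sqrt(5382) < 74.
floor(sqrt(5382)) = 73.

73


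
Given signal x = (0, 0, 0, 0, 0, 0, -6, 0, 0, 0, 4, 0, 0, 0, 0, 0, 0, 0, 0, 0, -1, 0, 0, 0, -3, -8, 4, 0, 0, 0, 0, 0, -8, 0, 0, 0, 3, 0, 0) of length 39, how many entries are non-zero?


Non-zero positions: [6, 10, 20, 24, 25, 26, 32, 36].
Sparsity = 8.

8


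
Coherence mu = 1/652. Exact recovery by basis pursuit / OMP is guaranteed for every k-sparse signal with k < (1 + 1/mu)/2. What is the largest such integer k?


1/mu = 652.
1 + 1/mu = 653.
(1 + 1/mu)/2 = 326.5 is not an integer, so k_max = floor(326.5) = 326.

326


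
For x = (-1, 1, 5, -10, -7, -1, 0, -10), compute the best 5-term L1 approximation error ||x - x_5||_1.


Sorted |x_i| descending: [10, 10, 7, 5, 1, 1, 1, 0]
Keep top 5: [10, 10, 7, 5, 1]
Tail entries: [1, 1, 0]
L1 error = sum of tail = 2.

2


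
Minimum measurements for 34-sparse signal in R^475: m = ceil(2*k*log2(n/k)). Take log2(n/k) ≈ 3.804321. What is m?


log2(n/k) = log2(475/34) ≈ 3.804321.
2*k*log2(n/k) ≈ 2*34*3.804321 = 258.693828.
m = ceil(258.693828) = 259.

259


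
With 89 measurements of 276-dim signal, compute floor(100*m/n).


100*m/n = 100*89/276 ≈ 32.2464.
floor = 32.

32


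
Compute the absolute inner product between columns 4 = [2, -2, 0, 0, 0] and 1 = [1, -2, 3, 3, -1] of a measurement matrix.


Inner product: 2*1 + -2*-2 + 0*3 + 0*3 + 0*-1
Products: [2, 4, 0, 0, 0]
Sum = 6.
|dot| = 6.

6


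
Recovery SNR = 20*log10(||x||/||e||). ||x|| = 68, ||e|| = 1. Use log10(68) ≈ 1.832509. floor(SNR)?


||x||/||e|| = 68/1 = 68.
log10(68) ≈ 1.832509.
20*log10(||x||/||e||) ≈ 20*1.832509 = 36.65018.
floor(36.65018) = 36.

36


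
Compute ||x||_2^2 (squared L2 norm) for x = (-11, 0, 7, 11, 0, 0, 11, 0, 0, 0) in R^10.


Non-zero entries: [(0, -11), (2, 7), (3, 11), (6, 11)]
Squares: [121, 49, 121, 121]
||x||_2^2 = sum = 412.

412


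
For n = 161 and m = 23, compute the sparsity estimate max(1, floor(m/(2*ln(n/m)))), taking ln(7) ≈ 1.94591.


n/m = 161/23 = 7.
ln(n/m) ≈ 1.94591.
2*ln(n/m) ≈ 3.89182.
m/(2*ln(n/m)) ≈ 23/3.89182 ≈ 5.9098.
floor = 5.
k_max = max(1, 5) = 5.

5


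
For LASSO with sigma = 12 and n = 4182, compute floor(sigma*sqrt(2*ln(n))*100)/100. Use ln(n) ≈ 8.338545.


ln(4182) ≈ 8.338545.
2*ln(n) ≈ 16.67709.
sqrt(2*ln(n)) ≈ sqrt(16.67709) ≈ 4.083759.
lambda ≈ 12*4.083759 = 49.005108.
floor(lambda*100)/100 = 49.00.

49.00


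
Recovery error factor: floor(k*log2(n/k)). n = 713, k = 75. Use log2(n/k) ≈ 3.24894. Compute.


log2(n/k) = log2(713/75) ≈ 3.24894.
k*log2(n/k) ≈ 75*3.24894 = 243.6705.
floor(243.6705) = 243.

243


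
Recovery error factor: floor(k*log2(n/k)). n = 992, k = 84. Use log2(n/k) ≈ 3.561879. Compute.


log2(n/k) = log2(992/84) ≈ 3.561879.
k*log2(n/k) ≈ 84*3.561879 = 299.197836.
floor(299.197836) = 299.

299


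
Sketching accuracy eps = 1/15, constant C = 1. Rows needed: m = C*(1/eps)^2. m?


1/eps = 15.
(1/eps)^2 = 225.
m = 1*225 = 225.

225


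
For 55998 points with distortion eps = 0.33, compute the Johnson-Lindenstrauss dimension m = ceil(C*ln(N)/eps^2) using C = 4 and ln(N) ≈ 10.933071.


ln(55998) ≈ 10.933071.
eps^2 = 0.33^2 = 0.1089.
C*ln(N)/eps^2 ≈ 4*10.933071/0.1089 ≈ 401.582.
m = ceil(401.582) = 402.

402


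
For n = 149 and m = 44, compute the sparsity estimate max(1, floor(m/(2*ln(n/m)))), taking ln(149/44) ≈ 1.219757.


n/m = 149/44.
ln(n/m) ≈ 1.219757.
2*ln(n/m) ≈ 2.439514.
m/(2*ln(n/m)) ≈ 44/2.439514 ≈ 18.0364.
floor = 18.
k_max = max(1, 18) = 18.

18


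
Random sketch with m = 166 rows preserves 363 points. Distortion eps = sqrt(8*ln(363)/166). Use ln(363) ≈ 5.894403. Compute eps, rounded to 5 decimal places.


ln(363) ≈ 5.894403.
8*ln(N)/m ≈ 8*5.894403/166 ≈ 0.28406761.
eps = sqrt(0.28406761) ≈ 0.5329799 ≈ 0.53298.

0.53298


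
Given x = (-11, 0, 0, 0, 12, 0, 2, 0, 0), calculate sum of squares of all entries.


Non-zero entries: [(0, -11), (4, 12), (6, 2)]
Squares: [121, 144, 4]
||x||_2^2 = sum = 269.

269


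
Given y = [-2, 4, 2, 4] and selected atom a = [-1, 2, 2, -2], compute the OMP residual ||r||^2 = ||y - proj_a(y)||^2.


a^T a = 13.
a^T y = 6.
coeff = 6/13 = 6/13.
||r||^2 = 484/13.

484/13


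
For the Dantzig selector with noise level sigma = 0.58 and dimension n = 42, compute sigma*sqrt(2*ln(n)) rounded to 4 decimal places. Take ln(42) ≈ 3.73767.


ln(42) ≈ 3.73767.
2*ln(n) ≈ 7.47534.
sqrt(2*ln(n)) ≈ sqrt(7.47534) ≈ 2.734107.
threshold ≈ 0.58*2.734107 = 1.58578206 ≈ 1.5858.

1.5858


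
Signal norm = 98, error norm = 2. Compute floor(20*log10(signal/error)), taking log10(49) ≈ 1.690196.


||x||/||e|| = 98/2 = 49.
log10(49) ≈ 1.690196.
20*log10(||x||/||e||) ≈ 20*1.690196 = 33.80392.
floor(33.80392) = 33.

33


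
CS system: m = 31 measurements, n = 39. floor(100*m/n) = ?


100*m/n = 100*31/39 ≈ 79.4872.
floor = 79.

79


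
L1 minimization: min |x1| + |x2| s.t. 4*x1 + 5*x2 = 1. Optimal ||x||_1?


Axis intercepts:
  x1 = 1/4, x2 = 0: L1 = 1/4
  x1 = 0, x2 = 1/5: L1 = 1/5
x* = (0, 1/5)
||x*||_1 = 1/5.

1/5


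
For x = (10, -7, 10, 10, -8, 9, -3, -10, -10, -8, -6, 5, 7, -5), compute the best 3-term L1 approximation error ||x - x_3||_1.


Sorted |x_i| descending: [10, 10, 10, 10, 10, 9, 8, 8, 7, 7, 6, 5, 5, 3]
Keep top 3: [10, 10, 10]
Tail entries: [10, 10, 9, 8, 8, 7, 7, 6, 5, 5, 3]
L1 error = sum of tail = 78.

78


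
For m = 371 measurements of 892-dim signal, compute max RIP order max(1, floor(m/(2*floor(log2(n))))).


floor(log2(892)) = 9.
2*9 = 18.
m/(2*floor(log2(n))) = 371/18 ≈ 20.6111.
floor = 20.
k = max(1, 20) = 20.

20


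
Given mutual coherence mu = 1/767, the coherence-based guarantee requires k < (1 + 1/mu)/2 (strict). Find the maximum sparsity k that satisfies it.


1/mu = 767.
1 + 1/mu = 768.
(1 + 1/mu)/2 = 384 is an integer and the inequality is strict, so k_max = 384 - 1 = 383.

383


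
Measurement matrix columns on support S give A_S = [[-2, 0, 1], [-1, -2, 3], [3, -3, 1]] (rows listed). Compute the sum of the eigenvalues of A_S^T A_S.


Sum of eigenvalues of A_S^T A_S = trace(A_S^T A_S) = sum of squared column norms of A_S.
A_S^T A_S diagonal: [14, 13, 11].
trace = 14 + 13 + 11 = 38.

38


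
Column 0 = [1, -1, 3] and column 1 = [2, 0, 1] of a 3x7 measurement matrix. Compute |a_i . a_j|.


Inner product: 1*2 + -1*0 + 3*1
Products: [2, 0, 3]
Sum = 5.
|dot| = 5.

5


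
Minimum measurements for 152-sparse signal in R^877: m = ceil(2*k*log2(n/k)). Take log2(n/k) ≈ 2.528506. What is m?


log2(n/k) = log2(877/152) ≈ 2.528506.
2*k*log2(n/k) ≈ 2*152*2.528506 = 768.665824.
m = ceil(768.665824) = 769.

769


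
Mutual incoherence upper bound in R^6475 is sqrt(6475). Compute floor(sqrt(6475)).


80^2 = 6400 <= 6475 < 6561 = 81^2, so 80 <= sqrt(6475) < 81.
floor(sqrt(6475)) = 80.

80


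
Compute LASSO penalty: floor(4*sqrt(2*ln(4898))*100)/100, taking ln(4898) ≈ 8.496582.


ln(4898) ≈ 8.496582.
2*ln(n) ≈ 16.993164.
sqrt(2*ln(n)) ≈ sqrt(16.993164) ≈ 4.122277.
lambda ≈ 4*4.122277 = 16.489108.
floor(lambda*100)/100 = 16.48.

16.48


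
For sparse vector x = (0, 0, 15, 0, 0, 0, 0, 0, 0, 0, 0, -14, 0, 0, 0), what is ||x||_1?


Non-zero entries: [(2, 15), (11, -14)]
Absolute values: [15, 14]
||x||_1 = sum = 29.

29


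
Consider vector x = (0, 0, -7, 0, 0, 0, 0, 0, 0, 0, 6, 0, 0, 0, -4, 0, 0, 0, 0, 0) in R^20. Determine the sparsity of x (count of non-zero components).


Non-zero positions: [2, 10, 14].
Sparsity = 3.

3


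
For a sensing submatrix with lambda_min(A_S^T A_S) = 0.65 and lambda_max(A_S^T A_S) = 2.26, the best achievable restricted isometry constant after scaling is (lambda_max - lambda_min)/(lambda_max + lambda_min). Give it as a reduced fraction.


lambda_max - lambda_min = 2.26 - 0.65 = 1.61.
lambda_max + lambda_min = 2.26 + 0.65 = 2.91.
delta = 1.61/2.91 = 161/291.

161/291


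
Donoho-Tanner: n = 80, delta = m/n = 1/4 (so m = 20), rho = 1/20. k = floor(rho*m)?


m = 1/4*80 = 20.
rho = 1/20.
rho*m = 1/20*20 = 1.
k = floor(1) = 1.

1


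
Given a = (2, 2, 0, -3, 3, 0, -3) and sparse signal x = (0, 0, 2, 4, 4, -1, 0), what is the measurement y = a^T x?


Non-zero terms: ['0*2', '-3*4', '3*4', '0*-1']
Products: [0, -12, 12, 0]
y = sum = 0.

0


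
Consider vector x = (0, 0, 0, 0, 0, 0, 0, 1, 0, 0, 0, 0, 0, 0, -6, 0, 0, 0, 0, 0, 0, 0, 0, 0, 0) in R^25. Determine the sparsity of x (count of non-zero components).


Non-zero positions: [7, 14].
Sparsity = 2.

2


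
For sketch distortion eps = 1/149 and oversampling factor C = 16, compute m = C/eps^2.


1/eps = 149.
(1/eps)^2 = 22201.
m = 16*22201 = 355216.

355216


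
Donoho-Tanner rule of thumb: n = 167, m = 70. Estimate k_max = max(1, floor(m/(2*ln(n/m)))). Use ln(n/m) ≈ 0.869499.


n/m = 167/70.
ln(n/m) ≈ 0.869499.
2*ln(n/m) ≈ 1.738998.
m/(2*ln(n/m)) ≈ 70/1.738998 ≈ 40.2531.
floor = 40.
k_max = max(1, 40) = 40.

40


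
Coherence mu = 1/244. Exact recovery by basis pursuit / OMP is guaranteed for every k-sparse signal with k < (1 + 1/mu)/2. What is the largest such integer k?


1/mu = 244.
1 + 1/mu = 245.
(1 + 1/mu)/2 = 122.5 is not an integer, so k_max = floor(122.5) = 122.

122


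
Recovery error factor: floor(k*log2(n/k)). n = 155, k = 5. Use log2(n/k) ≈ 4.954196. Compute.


log2(n/k) = log2(155/5) ≈ 4.954196.
k*log2(n/k) ≈ 5*4.954196 = 24.77098.
floor(24.77098) = 24.

24


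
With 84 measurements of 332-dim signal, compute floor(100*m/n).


100*m/n = 100*84/332 ≈ 25.3012.
floor = 25.

25


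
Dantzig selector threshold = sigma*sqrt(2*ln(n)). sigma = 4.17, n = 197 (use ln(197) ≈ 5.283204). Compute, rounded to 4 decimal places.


ln(197) ≈ 5.283204.
2*ln(n) ≈ 10.566408.
sqrt(2*ln(n)) ≈ sqrt(10.566408) ≈ 3.250601.
threshold ≈ 4.17*3.250601 = 13.55500617 ≈ 13.5550.

13.5550


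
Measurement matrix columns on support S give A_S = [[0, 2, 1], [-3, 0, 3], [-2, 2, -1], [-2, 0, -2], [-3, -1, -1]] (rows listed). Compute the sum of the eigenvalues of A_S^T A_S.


Sum of eigenvalues of A_S^T A_S = trace(A_S^T A_S) = sum of squared column norms of A_S.
A_S^T A_S diagonal: [26, 9, 16].
trace = 26 + 9 + 16 = 51.

51
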